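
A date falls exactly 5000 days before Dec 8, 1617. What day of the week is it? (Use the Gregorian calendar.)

Wednesday

Dec 8, 1617 is a Friday.
5000 mod 7 = 2, so 5000 days before a Friday is Friday − 2 = Wednesday.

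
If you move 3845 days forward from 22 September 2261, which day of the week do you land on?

Tuesday

Sep 22, 2261 is a Sunday.
3845 mod 7 = 2, so 3845 days after a Sunday is Sunday + 2 = Tuesday.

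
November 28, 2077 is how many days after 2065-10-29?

4413

Oct 29, 2065 → Oct 29, 2066: 365 days.
Oct 29, 2066 → Oct 29, 2067: 365 days.
Oct 29, 2067 → Oct 29, 2068: 366 days (Feb 29, 2068 is in that span).
Oct 29, 2068 → Oct 29, 2069: 365 days.
Oct 29, 2069 → Oct 29, 2070: 365 days.
Oct 29, 2070 → Oct 29, 2071: 365 days.
Oct 29, 2071 → Oct 29, 2072: 366 days (Feb 29, 2072 is in that span).
Oct 29, 2072 → Oct 29, 2073: 365 days.
Oct 29, 2073 → Oct 29, 2074: 365 days.
Oct 29, 2074 → Oct 29, 2075: 365 days.
Oct 29, 2075 → Oct 29, 2076: 366 days (Feb 29, 2076 is in that span).
Oct 29, 2076 → Nov 29, 2076: 31 days (October has 31).
Nov 29, 2076 → Dec 29, 2076: 30 days (November has 30).
Dec 29, 2076 → Jan 29, 2077: 31 days (December has 31).
Jan 29, 2077 → Feb 28, 2077: 30 days (January has 31).
Feb 28, 2077 → Mar 28, 2077: 28 days (February has 28).
Mar 28, 2077 → Apr 28, 2077: 31 days (March has 31).
Apr 28, 2077 → May 28, 2077: 30 days (April has 30).
May 28, 2077 → Jun 28, 2077: 31 days (May has 31).
Jun 28, 2077 → Jul 28, 2077: 30 days (June has 30).
Jul 28, 2077 → Aug 28, 2077: 31 days (July has 31).
Aug 28, 2077 → Sep 28, 2077: 31 days (August has 31).
Sep 28, 2077 → Oct 28, 2077: 30 days (September has 30).
Oct 28, 2077 → Nov 28, 2077: 31 days.
Total: 4413 days.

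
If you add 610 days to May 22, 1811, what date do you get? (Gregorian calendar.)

+366 (one year; includes Feb 29, 1812) → May 22, 1812 (244 left).
May has 31 days: +10 → Jun 1, 1812 (234 left).
Jun has 30 days: +30 → Jul 1, 1812 (204 left).
Jul has 31 days: +31 → Aug 1, 1812 (173 left).
Aug has 31 days: +31 → Sep 1, 1812 (142 left).
Sep has 30 days: +30 → Oct 1, 1812 (112 left).
Oct has 31 days: +31 → Nov 1, 1812 (81 left).
Nov has 30 days: +30 → Dec 1, 1812 (51 left).
Dec has 31 days: +31 → Jan 1, 1813 (20 left).
+20 → Jan 21, 1813.

January 21, 1813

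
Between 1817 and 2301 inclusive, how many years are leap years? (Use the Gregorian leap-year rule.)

Multiples of 4 in [1817,2301]: 121.
Of those, multiples of 100: 5 (not leap unless ÷400).
Multiples of 400: 1.
Leap years = 121 − 5 + 1 = 117.

117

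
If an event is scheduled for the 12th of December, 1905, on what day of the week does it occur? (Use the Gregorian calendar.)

Tuesday

Doomsday rule: the anchor day for the 1900s is Wednesday. For year 05: 5÷12 = 0 r 5, and 5÷4 = 1, so 0+5+1 = 6.
Wednesday + 6 ≡ Tuesday — that's 1905's doomsday.
In December the doomsday date is Dec 12.
Dec 12 is the doomsday itself: Tuesday.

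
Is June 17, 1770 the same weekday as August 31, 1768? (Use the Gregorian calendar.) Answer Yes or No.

No

From Aug 31, 1768 to Jun 17, 1770 is 655 days.
655 mod 7 = 4, so they are different weekdays.
(Aug 31, 1768 is a Wednesday; Jun 17, 1770 is a Sunday.)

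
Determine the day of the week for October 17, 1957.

Doomsday rule: the anchor day for the 1900s is Wednesday. For year 57: 57÷12 = 4 r 9, and 9÷4 = 2, so 4+9+2 = 15.
Wednesday + 15 ≡ Thursday — that's 1957's doomsday.
In October the doomsday date is Oct 10.
Oct 17 is 7 days after Oct 10; 7 mod 7 = 0, so Thursday + 0 = Thursday.

Thursday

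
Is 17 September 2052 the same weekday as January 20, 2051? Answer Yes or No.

From Jan 20, 2051 to Sep 17, 2052 is 606 days.
606 mod 7 = 4, so they are different weekdays.
(Jan 20, 2051 is a Friday; Sep 17, 2052 is a Tuesday.)

No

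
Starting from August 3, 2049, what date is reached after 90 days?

November 1, 2049

Aug has 31 days: +29 → Sep 1, 2049 (61 left).
Sep has 30 days: +30 → Oct 1, 2049 (31 left).
Oct has 31 days: +31 → Nov 1, 2049 (0 left).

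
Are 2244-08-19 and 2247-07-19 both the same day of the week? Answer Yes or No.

From Aug 19, 2244 to Jul 19, 2247 is 1064 days.
1064 mod 7 = 0, so they are the same weekday.
(Aug 19, 2244 is a Monday; Jul 19, 2247 is a Monday.)

Yes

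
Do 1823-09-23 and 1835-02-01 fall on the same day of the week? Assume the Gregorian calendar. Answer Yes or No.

No

From Sep 23, 1823 to Feb 1, 1835 is 4149 days.
4149 mod 7 = 5, so they are different weekdays.
(Sep 23, 1823 is a Tuesday; Feb 1, 1835 is a Sunday.)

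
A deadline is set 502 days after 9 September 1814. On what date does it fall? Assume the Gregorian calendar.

+365 (one year) → Sep 9, 1815 (137 left).
Sep has 30 days: +22 → Oct 1, 1815 (115 left).
Oct has 31 days: +31 → Nov 1, 1815 (84 left).
Nov has 30 days: +30 → Dec 1, 1815 (54 left).
Dec has 31 days: +31 → Jan 1, 1816 (23 left).
+23 → Jan 24, 1816.

January 24, 1816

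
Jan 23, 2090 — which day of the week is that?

Monday

Doomsday rule: the anchor day for the 2000s is Tuesday. For year 90: 90÷12 = 7 r 6, and 6÷4 = 1, so 7+6+1 = 14.
Tuesday + 14 ≡ Tuesday — that's 2090's doomsday.
In January the doomsday date is Jan 3 (2090 is not a leap year).
Jan 23 is 20 days after Jan 3; 20 mod 7 = 6, so Tuesday + 6 = Monday.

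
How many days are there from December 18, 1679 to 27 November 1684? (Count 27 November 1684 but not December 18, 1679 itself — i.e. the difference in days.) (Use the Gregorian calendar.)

Dec 18, 1679 → Dec 18, 1680: 366 days (Feb 29, 1680 is in that span).
Dec 18, 1680 → Dec 18, 1681: 365 days.
Dec 18, 1681 → Dec 18, 1682: 365 days.
Dec 18, 1682 → Dec 18, 1683: 365 days.
Dec 18, 1683 → Jan 18, 1684: 31 days (December has 31).
Jan 18, 1684 → Feb 18, 1684: 31 days (January has 31).
Feb 18, 1684 → Mar 18, 1684: 29 days (February has 29).
Mar 18, 1684 → Apr 18, 1684: 31 days (March has 31).
Apr 18, 1684 → May 18, 1684: 30 days (April has 30).
May 18, 1684 → Jun 18, 1684: 31 days (May has 31).
Jun 18, 1684 → Jul 18, 1684: 30 days (June has 30).
Jul 18, 1684 → Aug 18, 1684: 31 days (July has 31).
Aug 18, 1684 → Sep 18, 1684: 31 days (August has 31).
Sep 18, 1684 → Oct 18, 1684: 30 days (September has 30).
Oct 18, 1684 → Nov 18, 1684: 31 days (October has 31).
Nov 18, 1684 → Nov 27, 1684: 9 days.
Total: 1806 days.

1806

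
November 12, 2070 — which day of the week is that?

Wednesday

Doomsday rule: the anchor day for the 2000s is Tuesday. For year 70: 70÷12 = 5 r 10, and 10÷4 = 2, so 5+10+2 = 17.
Tuesday + 17 ≡ Friday — that's 2070's doomsday.
In November the doomsday date is Nov 7.
Nov 12 is 5 days after Nov 7; 5 mod 7 = 5, so Friday + 5 = Wednesday.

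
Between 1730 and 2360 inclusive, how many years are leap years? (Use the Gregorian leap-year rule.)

Multiples of 4 in [1730,2360]: 158.
Of those, multiples of 100: 6 (not leap unless ÷400).
Multiples of 400: 1.
Leap years = 158 − 6 + 1 = 153.

153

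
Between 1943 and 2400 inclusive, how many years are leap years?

112

Multiples of 4 in [1943,2400]: 115.
Of those, multiples of 100: 5 (not leap unless ÷400).
Multiples of 400: 2.
Leap years = 115 − 5 + 2 = 112.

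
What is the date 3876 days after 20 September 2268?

+365 (one year) → Sep 20, 2269 (3511 left).
+365 (one year) → Sep 20, 2270 (3146 left).
+365 (one year) → Sep 20, 2271 (2781 left).
+366 (one year; includes Feb 29, 2272) → Sep 20, 2272 (2415 left).
+365 (one year) → Sep 20, 2273 (2050 left).
+365 (one year) → Sep 20, 2274 (1685 left).
+365 (one year) → Sep 20, 2275 (1320 left).
+366 (one year; includes Feb 29, 2276) → Sep 20, 2276 (954 left).
+365 (one year) → Sep 20, 2277 (589 left).
+365 (one year) → Sep 20, 2278 (224 left).
Sep has 30 days: +11 → Oct 1, 2278 (213 left).
Oct has 31 days: +31 → Nov 1, 2278 (182 left).
Nov has 30 days: +30 → Dec 1, 2278 (152 left).
Dec has 31 days: +31 → Jan 1, 2279 (121 left).
Jan has 31 days: +31 → Feb 1, 2279 (90 left).
Feb has 28 days: +28 → Mar 1, 2279 (62 left).
Mar has 31 days: +31 → Apr 1, 2279 (31 left).
Apr has 30 days: +30 → May 1, 2279 (1 left).
+1 → May 2, 2279.

May 2, 2279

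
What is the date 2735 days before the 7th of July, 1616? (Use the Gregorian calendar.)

−366 (one year; includes Feb 29, 1616) → Jul 7, 1615 (2369 left).
−365 (one year) → Jul 7, 1614 (2004 left).
−365 (one year) → Jul 7, 1613 (1639 left).
−365 (one year) → Jul 7, 1612 (1274 left).
−366 (one year; includes Feb 29, 1612) → Jul 7, 1611 (908 left).
−365 (one year) → Jul 7, 1610 (543 left).
−365 (one year) → Jul 7, 1609 (178 left).
−7 → Jun 30, 1609 (end of Jun, 30 days; 171 left).
−30 → May 31, 1609 (end of May, 31 days; 141 left).
−31 → Apr 30, 1609 (end of Apr, 30 days; 110 left).
−30 → Mar 31, 1609 (end of Mar, 31 days; 80 left).
−31 → Feb 28, 1609 (end of Feb, 28 days; 49 left).
−28 → Jan 31, 1609 (end of Jan, 31 days; 21 left).
−21 → Jan 10, 1609.

January 10, 1609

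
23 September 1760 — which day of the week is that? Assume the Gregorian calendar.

Doomsday rule: the anchor day for the 1700s is Sunday. For year 60: 60÷12 = 5 r 0, and 0÷4 = 0, so 5+0+0 = 5.
Sunday + 5 ≡ Friday — that's 1760's doomsday.
In September the doomsday date is Sep 5.
Sep 23 is 18 days after Sep 5; 18 mod 7 = 4, so Friday + 4 = Tuesday.

Tuesday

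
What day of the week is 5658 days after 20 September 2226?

First find the weekday of Sep 20, 2226. Doomsday rule: the anchor day for the 2200s is Friday. For year 26: 26÷12 = 2 r 2, and 2÷4 = 0, so 2+2+0 = 4.
Friday + 4 ≡ Tuesday — that's 2226's doomsday.
In September the doomsday date is Sep 5.
Sep 20 is 15 days after Sep 5; 15 mod 7 = 1, so Tuesday + 1 = Wednesday.
5658 mod 7 = 2, so 5658 days after a Wednesday is Wednesday + 2 = Friday.

Friday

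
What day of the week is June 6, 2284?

Friday

Doomsday rule: the anchor day for the 2200s is Friday. For year 84: 84÷12 = 7 r 0, and 0÷4 = 0, so 7+0+0 = 7.
Friday + 7 ≡ Friday — that's 2284's doomsday.
In June the doomsday date is Jun 6.
Jun 6 is the doomsday itself: Friday.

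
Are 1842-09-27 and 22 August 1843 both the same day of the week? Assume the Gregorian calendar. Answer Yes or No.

Yes

From Sep 27, 1842 to Aug 22, 1843 is 329 days.
329 mod 7 = 0, so they are the same weekday.
(Sep 27, 1842 is a Tuesday; Aug 22, 1843 is a Tuesday.)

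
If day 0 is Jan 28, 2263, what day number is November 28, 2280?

6514

Jan 28, 2263 → Jan 28, 2264: 365 days.
Jan 28, 2264 → Jan 28, 2265: 366 days (Feb 29, 2264 is in that span).
Jan 28, 2265 → Jan 28, 2266: 365 days.
Jan 28, 2266 → Jan 28, 2267: 365 days.
Jan 28, 2267 → Jan 28, 2268: 365 days.
Jan 28, 2268 → Jan 28, 2269: 366 days (Feb 29, 2268 is in that span).
Jan 28, 2269 → Jan 28, 2270: 365 days.
Jan 28, 2270 → Jan 28, 2271: 365 days.
Jan 28, 2271 → Jan 28, 2272: 365 days.
Jan 28, 2272 → Jan 28, 2273: 366 days (Feb 29, 2272 is in that span).
Jan 28, 2273 → Jan 28, 2274: 365 days.
Jan 28, 2274 → Jan 28, 2275: 365 days.
Jan 28, 2275 → Jan 28, 2276: 365 days.
Jan 28, 2276 → Jan 28, 2277: 366 days (Feb 29, 2276 is in that span).
Jan 28, 2277 → Jan 28, 2278: 365 days.
Jan 28, 2278 → Jan 28, 2279: 365 days.
Jan 28, 2279 → Jan 28, 2280: 365 days.
Jan 28, 2280 → Feb 28, 2280: 31 days (January has 31).
Feb 28, 2280 → Mar 28, 2280: 29 days (February has 29).
Mar 28, 2280 → Apr 28, 2280: 31 days (March has 31).
Apr 28, 2280 → May 28, 2280: 30 days (April has 30).
May 28, 2280 → Jun 28, 2280: 31 days (May has 31).
Jun 28, 2280 → Jul 28, 2280: 30 days (June has 30).
Jul 28, 2280 → Aug 28, 2280: 31 days (July has 31).
Aug 28, 2280 → Sep 28, 2280: 31 days (August has 31).
Sep 28, 2280 → Oct 28, 2280: 30 days (September has 30).
Oct 28, 2280 → Nov 28, 2280: 31 days.
Total: 6514 days.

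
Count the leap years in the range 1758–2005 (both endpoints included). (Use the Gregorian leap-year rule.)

Multiples of 4 in [1758,2005]: 62.
Of those, multiples of 100: 3 (not leap unless ÷400).
Multiples of 400: 1.
Leap years = 62 − 3 + 1 = 60.

60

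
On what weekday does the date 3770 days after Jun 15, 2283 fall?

Tuesday

Jun 15, 2283 is a Friday.
3770 mod 7 = 4, so 3770 days after a Friday is Friday + 4 = Tuesday.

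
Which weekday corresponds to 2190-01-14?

Thursday

Doomsday rule: the anchor day for the 2100s is Sunday. For year 90: 90÷12 = 7 r 6, and 6÷4 = 1, so 7+6+1 = 14.
Sunday + 14 ≡ Sunday — that's 2190's doomsday.
In January the doomsday date is Jan 3 (2190 is not a leap year).
Jan 14 is 11 days after Jan 3; 11 mod 7 = 4, so Sunday + 4 = Thursday.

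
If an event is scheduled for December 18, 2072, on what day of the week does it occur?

Doomsday rule: the anchor day for the 2000s is Tuesday. For year 72: 72÷12 = 6 r 0, and 0÷4 = 0, so 6+0+0 = 6.
Tuesday + 6 ≡ Monday — that's 2072's doomsday.
In December the doomsday date is Dec 12.
Dec 18 is 6 days after Dec 12; 6 mod 7 = 6, so Monday + 6 = Sunday.

Sunday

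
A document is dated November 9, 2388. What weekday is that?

Doomsday rule: the anchor day for the 2300s is Wednesday. For year 88: 88÷12 = 7 r 4, and 4÷4 = 1, so 7+4+1 = 12.
Wednesday + 12 ≡ Monday — that's 2388's doomsday.
In November the doomsday date is Nov 7.
Nov 9 is 2 days after Nov 7; 2 mod 7 = 2, so Monday + 2 = Wednesday.

Wednesday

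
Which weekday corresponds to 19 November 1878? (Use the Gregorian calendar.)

Tuesday

Doomsday rule: the anchor day for the 1800s is Friday. For year 78: 78÷12 = 6 r 6, and 6÷4 = 1, so 6+6+1 = 13.
Friday + 13 ≡ Thursday — that's 1878's doomsday.
In November the doomsday date is Nov 7.
Nov 19 is 12 days after Nov 7; 12 mod 7 = 5, so Thursday + 5 = Tuesday.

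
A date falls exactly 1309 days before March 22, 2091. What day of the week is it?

First find the weekday of Mar 22, 2091. Doomsday rule: the anchor day for the 2000s is Tuesday. For year 91: 91÷12 = 7 r 7, and 7÷4 = 1, so 7+7+1 = 15.
Tuesday + 15 ≡ Wednesday — that's 2091's doomsday.
In March the doomsday date is Mar 14.
Mar 22 is 8 days after Mar 14; 8 mod 7 = 1, so Wednesday + 1 = Thursday.
1309 mod 7 = 0, so 1309 days before a Thursday is Thursday − 0 = Thursday.

Thursday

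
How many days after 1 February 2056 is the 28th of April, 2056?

Feb 1, 2056 → Mar 1, 2056: 29 days (February has 29).
Mar 1, 2056 → Apr 1, 2056: 31 days (March has 31).
Apr 1, 2056 → Apr 28, 2056: 27 days.
Total: 87 days.

87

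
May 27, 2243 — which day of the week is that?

Doomsday rule: the anchor day for the 2200s is Friday. For year 43: 43÷12 = 3 r 7, and 7÷4 = 1, so 3+7+1 = 11.
Friday + 11 ≡ Tuesday — that's 2243's doomsday.
In May the doomsday date is May 9.
May 27 is 18 days after May 9; 18 mod 7 = 4, so Tuesday + 4 = Saturday.

Saturday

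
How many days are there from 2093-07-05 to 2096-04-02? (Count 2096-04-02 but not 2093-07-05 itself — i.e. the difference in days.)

Jul 5, 2093 → Jul 5, 2094: 365 days.
Jul 5, 2094 → Jul 5, 2095: 365 days.
Jul 5, 2095 → Aug 5, 2095: 31 days (July has 31).
Aug 5, 2095 → Sep 5, 2095: 31 days (August has 31).
Sep 5, 2095 → Oct 5, 2095: 30 days (September has 30).
Oct 5, 2095 → Nov 5, 2095: 31 days (October has 31).
Nov 5, 2095 → Dec 5, 2095: 30 days (November has 30).
Dec 5, 2095 → Jan 5, 2096: 31 days (December has 31).
Jan 5, 2096 → Feb 5, 2096: 31 days (January has 31).
Feb 5, 2096 → Mar 5, 2096: 29 days (February has 29).
Mar 5, 2096 → Apr 2, 2096: 28 days.
Total: 1002 days.

1002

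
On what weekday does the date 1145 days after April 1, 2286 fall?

Monday

First find the weekday of Apr 1, 2286. Doomsday rule: the anchor day for the 2200s is Friday. For year 86: 86÷12 = 7 r 2, and 2÷4 = 0, so 7+2+0 = 9.
Friday + 9 ≡ Sunday — that's 2286's doomsday.
In April the doomsday date is Apr 4.
Apr 1 is 3 days before Apr 4; 3 mod 7 = 3, so Sunday − 3 = Thursday.
1145 mod 7 = 4, so 1145 days after a Thursday is Thursday + 4 = Monday.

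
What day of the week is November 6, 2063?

Doomsday rule: the anchor day for the 2000s is Tuesday. For year 63: 63÷12 = 5 r 3, and 3÷4 = 0, so 5+3+0 = 8.
Tuesday + 8 ≡ Wednesday — that's 2063's doomsday.
In November the doomsday date is Nov 7.
Nov 6 is 1 day before Nov 7; 1 mod 7 = 1, so Wednesday − 1 = Tuesday.

Tuesday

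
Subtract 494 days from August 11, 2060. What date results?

−366 (one year; includes Feb 29, 2060) → Aug 11, 2059 (128 left).
−11 → Jul 31, 2059 (end of Jul, 31 days; 117 left).
−31 → Jun 30, 2059 (end of Jun, 30 days; 86 left).
−30 → May 31, 2059 (end of May, 31 days; 56 left).
−31 → Apr 30, 2059 (end of Apr, 30 days; 25 left).
−25 → Apr 5, 2059.

April 5, 2059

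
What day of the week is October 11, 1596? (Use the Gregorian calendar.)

Friday

Doomsday rule: the anchor day for the 1500s is Wednesday. For year 96: 96÷12 = 8 r 0, and 0÷4 = 0, so 8+0+0 = 8.
Wednesday + 8 ≡ Thursday — that's 1596's doomsday.
In October the doomsday date is Oct 10.
Oct 11 is 1 day after Oct 10; 1 mod 7 = 1, so Thursday + 1 = Friday.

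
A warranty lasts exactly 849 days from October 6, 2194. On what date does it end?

+365 (one year) → Oct 6, 2195 (484 left).
+366 (one year; includes Feb 29, 2196) → Oct 6, 2196 (118 left).
Oct has 31 days: +26 → Nov 1, 2196 (92 left).
Nov has 30 days: +30 → Dec 1, 2196 (62 left).
Dec has 31 days: +31 → Jan 1, 2197 (31 left).
Jan has 31 days: +31 → Feb 1, 2197 (0 left).

February 1, 2197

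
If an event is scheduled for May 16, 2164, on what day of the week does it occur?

Doomsday rule: the anchor day for the 2100s is Sunday. For year 64: 64÷12 = 5 r 4, and 4÷4 = 1, so 5+4+1 = 10.
Sunday + 10 ≡ Wednesday — that's 2164's doomsday.
In May the doomsday date is May 9.
May 16 is 7 days after May 9; 7 mod 7 = 0, so Wednesday + 0 = Wednesday.

Wednesday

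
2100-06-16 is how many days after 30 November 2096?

Nov 30, 2096 → Nov 30, 2097: 365 days.
Nov 30, 2097 → Nov 30, 2098: 365 days.
Nov 30, 2098 → Nov 30, 2099: 365 days.
Nov 30, 2099 → Dec 30, 2099: 30 days (November has 30).
Dec 30, 2099 → Jan 30, 2100: 31 days (December has 31).
Jan 30, 2100 → Feb 28, 2100: 29 days (January has 31).
Feb 28, 2100 → Mar 28, 2100: 28 days (February has 28).
Mar 28, 2100 → Apr 28, 2100: 31 days (March has 31).
Apr 28, 2100 → May 28, 2100: 30 days (April has 30).
May 28, 2100 → Jun 16, 2100: 19 days.
Total: 1293 days.

1293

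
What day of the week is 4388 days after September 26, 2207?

First find the weekday of Sep 26, 2207. Doomsday rule: the anchor day for the 2200s is Friday. For year 07: 7÷12 = 0 r 7, and 7÷4 = 1, so 0+7+1 = 8.
Friday + 8 ≡ Saturday — that's 2207's doomsday.
In September the doomsday date is Sep 5.
Sep 26 is 21 days after Sep 5; 21 mod 7 = 0, so Saturday + 0 = Saturday.
4388 mod 7 = 6, so 4388 days after a Saturday is Saturday + 6 = Friday.

Friday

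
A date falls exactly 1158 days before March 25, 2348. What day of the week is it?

Mar 25, 2348 is a Thursday.
1158 mod 7 = 3, so 1158 days before a Thursday is Thursday − 3 = Monday.

Monday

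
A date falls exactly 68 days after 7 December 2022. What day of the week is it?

First find the weekday of Dec 7, 2022. Doomsday rule: the anchor day for the 2000s is Tuesday. For year 22: 22÷12 = 1 r 10, and 10÷4 = 2, so 1+10+2 = 13.
Tuesday + 13 ≡ Monday — that's 2022's doomsday.
In December the doomsday date is Dec 12.
Dec 7 is 5 days before Dec 12; 5 mod 7 = 5, so Monday − 5 = Wednesday.
68 mod 7 = 5, so 68 days after a Wednesday is Wednesday + 5 = Monday.

Monday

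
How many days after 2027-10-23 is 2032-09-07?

Oct 23, 2027 → Oct 23, 2028: 366 days (Feb 29, 2028 is in that span).
Oct 23, 2028 → Oct 23, 2029: 365 days.
Oct 23, 2029 → Oct 23, 2030: 365 days.
Oct 23, 2030 → Oct 23, 2031: 365 days.
Oct 23, 2031 → Nov 23, 2031: 31 days (October has 31).
Nov 23, 2031 → Dec 23, 2031: 30 days (November has 30).
Dec 23, 2031 → Jan 23, 2032: 31 days (December has 31).
Jan 23, 2032 → Feb 23, 2032: 31 days (January has 31).
Feb 23, 2032 → Mar 23, 2032: 29 days (February has 29).
Mar 23, 2032 → Apr 23, 2032: 31 days (March has 31).
Apr 23, 2032 → May 23, 2032: 30 days (April has 30).
May 23, 2032 → Jun 23, 2032: 31 days (May has 31).
Jun 23, 2032 → Jul 23, 2032: 30 days (June has 30).
Jul 23, 2032 → Aug 23, 2032: 31 days (July has 31).
Aug 23, 2032 → Sep 7, 2032: 15 days.
Total: 1781 days.

1781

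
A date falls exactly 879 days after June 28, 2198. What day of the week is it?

Monday

Jun 28, 2198 is a Thursday.
879 mod 7 = 4, so 879 days after a Thursday is Thursday + 4 = Monday.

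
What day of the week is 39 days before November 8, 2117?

Thursday

First find the weekday of Nov 8, 2117. Doomsday rule: the anchor day for the 2100s is Sunday. For year 17: 17÷12 = 1 r 5, and 5÷4 = 1, so 1+5+1 = 7.
Sunday + 7 ≡ Sunday — that's 2117's doomsday.
In November the doomsday date is Nov 7.
Nov 8 is 1 day after Nov 7; 1 mod 7 = 1, so Sunday + 1 = Monday.
39 mod 7 = 4, so 39 days before a Monday is Monday − 4 = Thursday.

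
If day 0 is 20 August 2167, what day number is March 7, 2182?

5313

Aug 20, 2167 → Aug 20, 2168: 366 days (Feb 29, 2168 is in that span).
Aug 20, 2168 → Aug 20, 2169: 365 days.
Aug 20, 2169 → Aug 20, 2170: 365 days.
Aug 20, 2170 → Aug 20, 2171: 365 days.
Aug 20, 2171 → Aug 20, 2172: 366 days (Feb 29, 2172 is in that span).
Aug 20, 2172 → Aug 20, 2173: 365 days.
Aug 20, 2173 → Aug 20, 2174: 365 days.
Aug 20, 2174 → Aug 20, 2175: 365 days.
Aug 20, 2175 → Aug 20, 2176: 366 days (Feb 29, 2176 is in that span).
Aug 20, 2176 → Aug 20, 2177: 365 days.
Aug 20, 2177 → Aug 20, 2178: 365 days.
Aug 20, 2178 → Aug 20, 2179: 365 days.
Aug 20, 2179 → Aug 20, 2180: 366 days (Feb 29, 2180 is in that span).
Aug 20, 2180 → Aug 20, 2181: 365 days.
Aug 20, 2181 → Sep 20, 2181: 31 days (August has 31).
Sep 20, 2181 → Oct 20, 2181: 30 days (September has 30).
Oct 20, 2181 → Nov 20, 2181: 31 days (October has 31).
Nov 20, 2181 → Dec 20, 2181: 30 days (November has 30).
Dec 20, 2181 → Jan 20, 2182: 31 days (December has 31).
Jan 20, 2182 → Feb 20, 2182: 31 days (January has 31).
Feb 20, 2182 → Mar 7, 2182: 15 days.
Total: 5313 days.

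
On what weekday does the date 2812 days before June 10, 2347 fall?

First find the weekday of Jun 10, 2347. Doomsday rule: the anchor day for the 2300s is Wednesday. For year 47: 47÷12 = 3 r 11, and 11÷4 = 2, so 3+11+2 = 16.
Wednesday + 16 ≡ Friday — that's 2347's doomsday.
In June the doomsday date is Jun 6.
Jun 10 is 4 days after Jun 6; 4 mod 7 = 4, so Friday + 4 = Tuesday.
2812 mod 7 = 5, so 2812 days before a Tuesday is Tuesday − 5 = Thursday.

Thursday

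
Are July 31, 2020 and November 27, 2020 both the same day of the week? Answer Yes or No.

Yes

From Jul 31, 2020 to Nov 27, 2020 is 119 days.
119 mod 7 = 0, so they are the same weekday.
(Jul 31, 2020 is a Friday; Nov 27, 2020 is a Friday.)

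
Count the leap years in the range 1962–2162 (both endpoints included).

Multiples of 4 in [1962,2162]: 50.
Of those, multiples of 100: 2 (not leap unless ÷400).
Multiples of 400: 1.
Leap years = 50 − 2 + 1 = 49.

49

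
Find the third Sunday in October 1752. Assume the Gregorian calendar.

October 1, 1752 is a Sunday.
The first Sunday is therefore October 1 (same day).
The third Sunday is 1 + 2×7 = October 15.

October 15, 1752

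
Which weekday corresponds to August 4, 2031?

Doomsday rule: the anchor day for the 2000s is Tuesday. For year 31: 31÷12 = 2 r 7, and 7÷4 = 1, so 2+7+1 = 10.
Tuesday + 10 ≡ Friday — that's 2031's doomsday.
In August the doomsday date is Aug 8.
Aug 4 is 4 days before Aug 8; 4 mod 7 = 4, so Friday − 4 = Monday.

Monday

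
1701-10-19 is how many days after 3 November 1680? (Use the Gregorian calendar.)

7654

Nov 3, 1680 → Nov 3, 1681: 365 days.
Nov 3, 1681 → Nov 3, 1682: 365 days.
Nov 3, 1682 → Nov 3, 1683: 365 days.
Nov 3, 1683 → Nov 3, 1684: 366 days (Feb 29, 1684 is in that span).
Nov 3, 1684 → Nov 3, 1685: 365 days.
Nov 3, 1685 → Nov 3, 1686: 365 days.
Nov 3, 1686 → Nov 3, 1687: 365 days.
Nov 3, 1687 → Nov 3, 1688: 366 days (Feb 29, 1688 is in that span).
Nov 3, 1688 → Nov 3, 1689: 365 days.
Nov 3, 1689 → Nov 3, 1690: 365 days.
Nov 3, 1690 → Nov 3, 1691: 365 days.
Nov 3, 1691 → Nov 3, 1692: 366 days (Feb 29, 1692 is in that span).
Nov 3, 1692 → Nov 3, 1693: 365 days.
Nov 3, 1693 → Nov 3, 1694: 365 days.
Nov 3, 1694 → Nov 3, 1695: 365 days.
Nov 3, 1695 → Nov 3, 1696: 366 days (Feb 29, 1696 is in that span).
Nov 3, 1696 → Nov 3, 1697: 365 days.
Nov 3, 1697 → Nov 3, 1698: 365 days.
Nov 3, 1698 → Nov 3, 1699: 365 days.
Nov 3, 1699 → Nov 3, 1700: 365 days.
Nov 3, 1700 → Dec 3, 1700: 30 days (November has 30).
Dec 3, 1700 → Jan 3, 1701: 31 days (December has 31).
Jan 3, 1701 → Feb 3, 1701: 31 days (January has 31).
Feb 3, 1701 → Mar 3, 1701: 28 days (February has 28).
Mar 3, 1701 → Apr 3, 1701: 31 days (March has 31).
Apr 3, 1701 → May 3, 1701: 30 days (April has 30).
May 3, 1701 → Jun 3, 1701: 31 days (May has 31).
Jun 3, 1701 → Jul 3, 1701: 30 days (June has 30).
Jul 3, 1701 → Aug 3, 1701: 31 days (July has 31).
Aug 3, 1701 → Sep 3, 1701: 31 days (August has 31).
Sep 3, 1701 → Oct 3, 1701: 30 days (September has 30).
Oct 3, 1701 → Oct 19, 1701: 16 days.
Total: 7654 days.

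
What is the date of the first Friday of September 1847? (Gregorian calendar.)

September 1, 1847 is a Wednesday.
The first Friday is therefore September 3 (2 days later).

September 3, 1847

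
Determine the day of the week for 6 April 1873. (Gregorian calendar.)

Doomsday rule: the anchor day for the 1800s is Friday. For year 73: 73÷12 = 6 r 1, and 1÷4 = 0, so 6+1+0 = 7.
Friday + 7 ≡ Friday — that's 1873's doomsday.
In April the doomsday date is Apr 4.
Apr 6 is 2 days after Apr 4; 2 mod 7 = 2, so Friday + 2 = Sunday.

Sunday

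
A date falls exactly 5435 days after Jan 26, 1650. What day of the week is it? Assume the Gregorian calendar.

Jan 26, 1650 is a Wednesday.
5435 mod 7 = 3, so 5435 days after a Wednesday is Wednesday + 3 = Saturday.

Saturday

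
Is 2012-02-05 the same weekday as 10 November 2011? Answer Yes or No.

From Nov 10, 2011 to Feb 5, 2012 is 87 days.
87 mod 7 = 3, so they are different weekdays.
(Nov 10, 2011 is a Thursday; Feb 5, 2012 is a Sunday.)

No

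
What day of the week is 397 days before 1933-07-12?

Friday

First find the weekday of Jul 12, 1933. Doomsday rule: the anchor day for the 1900s is Wednesday. For year 33: 33÷12 = 2 r 9, and 9÷4 = 2, so 2+9+2 = 13.
Wednesday + 13 ≡ Tuesday — that's 1933's doomsday.
In July the doomsday date is Jul 11.
Jul 12 is 1 day after Jul 11; 1 mod 7 = 1, so Tuesday + 1 = Wednesday.
397 mod 7 = 5, so 397 days before a Wednesday is Wednesday − 5 = Friday.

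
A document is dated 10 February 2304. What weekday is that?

Wednesday

Doomsday rule: the anchor day for the 2300s is Wednesday. For year 04: 4÷12 = 0 r 4, and 4÷4 = 1, so 0+4+1 = 5.
Wednesday + 5 ≡ Monday — that's 2304's doomsday.
In February the doomsday date is Feb 29 (2304 is a leap year (divisible by 4)).
Feb 10 is 19 days before Feb 29; 19 mod 7 = 5, so Monday − 5 = Wednesday.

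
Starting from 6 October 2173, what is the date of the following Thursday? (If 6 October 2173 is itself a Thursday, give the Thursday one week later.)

October 7, 2173

Oct 6, 2173 is a Wednesday.
From Wednesday to the next Thursday is 1 day.
Oct 6, 2173 + 1 = Oct 7, 2173.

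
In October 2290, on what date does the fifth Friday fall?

October 31, 2290

October 1, 2290 is a Wednesday.
The first Friday is therefore October 3 (2 days later).
The fifth Friday is 3 + 4×7 = October 31.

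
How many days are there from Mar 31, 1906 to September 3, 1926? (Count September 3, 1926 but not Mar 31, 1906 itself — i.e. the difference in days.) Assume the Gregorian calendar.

Mar 31, 1906 → Mar 31, 1907: 365 days.
Mar 31, 1907 → Mar 31, 1908: 366 days (Feb 29, 1908 is in that span).
Mar 31, 1908 → Mar 31, 1909: 365 days.
Mar 31, 1909 → Mar 31, 1910: 365 days.
Mar 31, 1910 → Mar 31, 1911: 365 days.
Mar 31, 1911 → Mar 31, 1912: 366 days (Feb 29, 1912 is in that span).
Mar 31, 1912 → Mar 31, 1913: 365 days.
Mar 31, 1913 → Mar 31, 1914: 365 days.
Mar 31, 1914 → Mar 31, 1915: 365 days.
Mar 31, 1915 → Mar 31, 1916: 366 days (Feb 29, 1916 is in that span).
Mar 31, 1916 → Mar 31, 1917: 365 days.
Mar 31, 1917 → Mar 31, 1918: 365 days.
Mar 31, 1918 → Mar 31, 1919: 365 days.
Mar 31, 1919 → Mar 31, 1920: 366 days (Feb 29, 1920 is in that span).
Mar 31, 1920 → Mar 31, 1921: 365 days.
Mar 31, 1921 → Mar 31, 1922: 365 days.
Mar 31, 1922 → Mar 31, 1923: 365 days.
Mar 31, 1923 → Mar 31, 1924: 366 days (Feb 29, 1924 is in that span).
Mar 31, 1924 → Mar 31, 1925: 365 days.
Mar 31, 1925 → Mar 31, 1926: 365 days.
Mar 31, 1926 → Apr 30, 1926: 30 days (March has 31).
Apr 30, 1926 → May 30, 1926: 30 days (April has 30).
May 30, 1926 → Jun 30, 1926: 31 days (May has 31).
Jun 30, 1926 → Jul 30, 1926: 30 days (June has 30).
Jul 30, 1926 → Aug 30, 1926: 31 days (July has 31).
Aug 30, 1926 → Sep 3, 1926: 4 days.
Total: 7461 days.

7461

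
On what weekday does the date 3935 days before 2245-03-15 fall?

Mar 15, 2245 is a Saturday.
3935 mod 7 = 1, so 3935 days before a Saturday is Saturday − 1 = Friday.

Friday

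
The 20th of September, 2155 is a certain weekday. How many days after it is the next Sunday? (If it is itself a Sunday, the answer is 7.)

Sep 20, 2155 is a Saturday.
From Saturday to the next Sunday is 1 day.

1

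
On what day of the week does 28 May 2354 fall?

Friday

Doomsday rule: the anchor day for the 2300s is Wednesday. For year 54: 54÷12 = 4 r 6, and 6÷4 = 1, so 4+6+1 = 11.
Wednesday + 11 ≡ Sunday — that's 2354's doomsday.
In May the doomsday date is May 9.
May 28 is 19 days after May 9; 19 mod 7 = 5, so Sunday + 5 = Friday.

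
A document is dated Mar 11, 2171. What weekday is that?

Doomsday rule: the anchor day for the 2100s is Sunday. For year 71: 71÷12 = 5 r 11, and 11÷4 = 2, so 5+11+2 = 18.
Sunday + 18 ≡ Thursday — that's 2171's doomsday.
In March the doomsday date is Mar 14.
Mar 11 is 3 days before Mar 14; 3 mod 7 = 3, so Thursday − 3 = Monday.

Monday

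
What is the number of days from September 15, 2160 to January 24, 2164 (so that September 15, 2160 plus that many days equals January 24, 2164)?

Sep 15, 2160 → Sep 15, 2161: 365 days.
Sep 15, 2161 → Sep 15, 2162: 365 days.
Sep 15, 2162 → Sep 15, 2163: 365 days.
Sep 15, 2163 → Oct 15, 2163: 30 days (September has 30).
Oct 15, 2163 → Nov 15, 2163: 31 days (October has 31).
Nov 15, 2163 → Dec 15, 2163: 30 days (November has 30).
Dec 15, 2163 → Jan 15, 2164: 31 days (December has 31).
Jan 15, 2164 → Jan 24, 2164: 9 days.
Total: 1226 days.

1226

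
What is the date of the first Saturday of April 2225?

April 2, 2225

April 1, 2225 is a Friday.
The first Saturday is therefore April 2 (1 days later).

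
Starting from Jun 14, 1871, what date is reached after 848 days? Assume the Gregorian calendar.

October 9, 1873

+366 (one year; includes Feb 29, 1872) → Jun 14, 1872 (482 left).
+365 (one year) → Jun 14, 1873 (117 left).
Jun has 30 days: +17 → Jul 1, 1873 (100 left).
Jul has 31 days: +31 → Aug 1, 1873 (69 left).
Aug has 31 days: +31 → Sep 1, 1873 (38 left).
Sep has 30 days: +30 → Oct 1, 1873 (8 left).
+8 → Oct 9, 1873.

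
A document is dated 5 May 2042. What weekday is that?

Doomsday rule: the anchor day for the 2000s is Tuesday. For year 42: 42÷12 = 3 r 6, and 6÷4 = 1, so 3+6+1 = 10.
Tuesday + 10 ≡ Friday — that's 2042's doomsday.
In May the doomsday date is May 9.
May 5 is 4 days before May 9; 4 mod 7 = 4, so Friday − 4 = Monday.

Monday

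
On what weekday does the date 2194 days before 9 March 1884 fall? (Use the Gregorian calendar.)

First find the weekday of Mar 9, 1884. Doomsday rule: the anchor day for the 1800s is Friday. For year 84: 84÷12 = 7 r 0, and 0÷4 = 0, so 7+0+0 = 7.
Friday + 7 ≡ Friday — that's 1884's doomsday.
In March the doomsday date is Mar 14.
Mar 9 is 5 days before Mar 14; 5 mod 7 = 5, so Friday − 5 = Sunday.
2194 mod 7 = 3, so 2194 days before a Sunday is Sunday − 3 = Thursday.

Thursday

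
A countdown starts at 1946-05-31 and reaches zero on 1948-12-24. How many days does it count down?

938

May 31, 1946 → May 31, 1947: 365 days.
May 31, 1947 → May 31, 1948: 366 days (Feb 29, 1948 is in that span).
May 31, 1948 → Jun 30, 1948: 30 days (May has 31).
Jun 30, 1948 → Jul 30, 1948: 30 days (June has 30).
Jul 30, 1948 → Aug 30, 1948: 31 days (July has 31).
Aug 30, 1948 → Sep 30, 1948: 31 days (August has 31).
Sep 30, 1948 → Oct 30, 1948: 30 days (September has 30).
Oct 30, 1948 → Nov 30, 1948: 31 days (October has 31).
Nov 30, 1948 → Dec 24, 1948: 24 days.
Total: 938 days.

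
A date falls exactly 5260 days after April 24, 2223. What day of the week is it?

First find the weekday of Apr 24, 2223. Doomsday rule: the anchor day for the 2200s is Friday. For year 23: 23÷12 = 1 r 11, and 11÷4 = 2, so 1+11+2 = 14.
Friday + 14 ≡ Friday — that's 2223's doomsday.
In April the doomsday date is Apr 4.
Apr 24 is 20 days after Apr 4; 20 mod 7 = 6, so Friday + 6 = Thursday.
5260 mod 7 = 3, so 5260 days after a Thursday is Thursday + 3 = Sunday.

Sunday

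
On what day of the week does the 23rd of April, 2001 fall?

Doomsday rule: the anchor day for the 2000s is Tuesday. For year 01: 1÷12 = 0 r 1, and 1÷4 = 0, so 0+1+0 = 1.
Tuesday + 1 ≡ Wednesday — that's 2001's doomsday.
In April the doomsday date is Apr 4.
Apr 23 is 19 days after Apr 4; 19 mod 7 = 5, so Wednesday + 5 = Monday.

Monday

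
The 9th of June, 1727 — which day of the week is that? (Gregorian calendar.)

Doomsday rule: the anchor day for the 1700s is Sunday. For year 27: 27÷12 = 2 r 3, and 3÷4 = 0, so 2+3+0 = 5.
Sunday + 5 ≡ Friday — that's 1727's doomsday.
In June the doomsday date is Jun 6.
Jun 9 is 3 days after Jun 6; 3 mod 7 = 3, so Friday + 3 = Monday.

Monday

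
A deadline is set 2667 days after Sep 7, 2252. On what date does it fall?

December 27, 2259

+365 (one year) → Sep 7, 2253 (2302 left).
+365 (one year) → Sep 7, 2254 (1937 left).
+365 (one year) → Sep 7, 2255 (1572 left).
+366 (one year; includes Feb 29, 2256) → Sep 7, 2256 (1206 left).
+365 (one year) → Sep 7, 2257 (841 left).
+365 (one year) → Sep 7, 2258 (476 left).
+365 (one year) → Sep 7, 2259 (111 left).
Sep has 30 days: +24 → Oct 1, 2259 (87 left).
Oct has 31 days: +31 → Nov 1, 2259 (56 left).
Nov has 30 days: +30 → Dec 1, 2259 (26 left).
+26 → Dec 27, 2259.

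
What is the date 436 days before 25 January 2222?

November 15, 2220

−365 (one year) → Jan 25, 2221 (71 left).
−25 → Dec 31, 2220 (end of Dec, 31 days; 46 left).
−31 → Nov 30, 2220 (end of Nov, 30 days; 15 left).
−15 → Nov 15, 2220.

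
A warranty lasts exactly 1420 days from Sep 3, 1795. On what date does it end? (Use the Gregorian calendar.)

July 24, 1799

+366 (one year; includes Feb 29, 1796) → Sep 3, 1796 (1054 left).
+365 (one year) → Sep 3, 1797 (689 left).
+365 (one year) → Sep 3, 1798 (324 left).
Sep has 30 days: +28 → Oct 1, 1798 (296 left).
Oct has 31 days: +31 → Nov 1, 1798 (265 left).
Nov has 30 days: +30 → Dec 1, 1798 (235 left).
Dec has 31 days: +31 → Jan 1, 1799 (204 left).
Jan has 31 days: +31 → Feb 1, 1799 (173 left).
Feb has 28 days: +28 → Mar 1, 1799 (145 left).
Mar has 31 days: +31 → Apr 1, 1799 (114 left).
Apr has 30 days: +30 → May 1, 1799 (84 left).
May has 31 days: +31 → Jun 1, 1799 (53 left).
Jun has 30 days: +30 → Jul 1, 1799 (23 left).
+23 → Jul 24, 1799.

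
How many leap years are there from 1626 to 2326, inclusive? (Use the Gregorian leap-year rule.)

169

Multiples of 4 in [1626,2326]: 175.
Of those, multiples of 100: 7 (not leap unless ÷400).
Multiples of 400: 1.
Leap years = 175 − 7 + 1 = 169.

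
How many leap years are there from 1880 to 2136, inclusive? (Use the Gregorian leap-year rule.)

63

Multiples of 4 in [1880,2136]: 65.
Of those, multiples of 100: 3 (not leap unless ÷400).
Multiples of 400: 1.
Leap years = 65 − 3 + 1 = 63.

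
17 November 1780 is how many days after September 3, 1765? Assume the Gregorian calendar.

Sep 3, 1765 → Sep 3, 1766: 365 days.
Sep 3, 1766 → Sep 3, 1767: 365 days.
Sep 3, 1767 → Sep 3, 1768: 366 days (Feb 29, 1768 is in that span).
Sep 3, 1768 → Sep 3, 1769: 365 days.
Sep 3, 1769 → Sep 3, 1770: 365 days.
Sep 3, 1770 → Sep 3, 1771: 365 days.
Sep 3, 1771 → Sep 3, 1772: 366 days (Feb 29, 1772 is in that span).
Sep 3, 1772 → Sep 3, 1773: 365 days.
Sep 3, 1773 → Sep 3, 1774: 365 days.
Sep 3, 1774 → Sep 3, 1775: 365 days.
Sep 3, 1775 → Sep 3, 1776: 366 days (Feb 29, 1776 is in that span).
Sep 3, 1776 → Sep 3, 1777: 365 days.
Sep 3, 1777 → Sep 3, 1778: 365 days.
Sep 3, 1778 → Sep 3, 1779: 365 days.
Sep 3, 1779 → Sep 3, 1780: 366 days (Feb 29, 1780 is in that span).
Sep 3, 1780 → Oct 3, 1780: 30 days (September has 30).
Oct 3, 1780 → Nov 3, 1780: 31 days (October has 31).
Nov 3, 1780 → Nov 17, 1780: 14 days.
Total: 5554 days.

5554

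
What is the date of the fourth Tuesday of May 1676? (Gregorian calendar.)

May 1, 1676 is a Friday.
The first Tuesday is therefore May 5 (4 days later).
The fourth Tuesday is 5 + 3×7 = May 26.

May 26, 1676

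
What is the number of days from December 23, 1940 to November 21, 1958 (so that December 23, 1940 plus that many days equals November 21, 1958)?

6542

Dec 23, 1940 → Dec 23, 1941: 365 days.
Dec 23, 1941 → Dec 23, 1942: 365 days.
Dec 23, 1942 → Dec 23, 1943: 365 days.
Dec 23, 1943 → Dec 23, 1944: 366 days (Feb 29, 1944 is in that span).
Dec 23, 1944 → Dec 23, 1945: 365 days.
Dec 23, 1945 → Dec 23, 1946: 365 days.
Dec 23, 1946 → Dec 23, 1947: 365 days.
Dec 23, 1947 → Dec 23, 1948: 366 days (Feb 29, 1948 is in that span).
Dec 23, 1948 → Dec 23, 1949: 365 days.
Dec 23, 1949 → Dec 23, 1950: 365 days.
Dec 23, 1950 → Dec 23, 1951: 365 days.
Dec 23, 1951 → Dec 23, 1952: 366 days (Feb 29, 1952 is in that span).
Dec 23, 1952 → Dec 23, 1953: 365 days.
Dec 23, 1953 → Dec 23, 1954: 365 days.
Dec 23, 1954 → Dec 23, 1955: 365 days.
Dec 23, 1955 → Dec 23, 1956: 366 days (Feb 29, 1956 is in that span).
Dec 23, 1956 → Dec 23, 1957: 365 days.
Dec 23, 1957 → Jan 23, 1958: 31 days (December has 31).
Jan 23, 1958 → Feb 23, 1958: 31 days (January has 31).
Feb 23, 1958 → Mar 23, 1958: 28 days (February has 28).
Mar 23, 1958 → Apr 23, 1958: 31 days (March has 31).
Apr 23, 1958 → May 23, 1958: 30 days (April has 30).
May 23, 1958 → Jun 23, 1958: 31 days (May has 31).
Jun 23, 1958 → Jul 23, 1958: 30 days (June has 30).
Jul 23, 1958 → Aug 23, 1958: 31 days (July has 31).
Aug 23, 1958 → Sep 23, 1958: 31 days (August has 31).
Sep 23, 1958 → Oct 23, 1958: 30 days (September has 30).
Oct 23, 1958 → Nov 21, 1958: 29 days.
Total: 6542 days.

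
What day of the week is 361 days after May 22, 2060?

Wednesday

First find the weekday of May 22, 2060. Doomsday rule: the anchor day for the 2000s is Tuesday. For year 60: 60÷12 = 5 r 0, and 0÷4 = 0, so 5+0+0 = 5.
Tuesday + 5 ≡ Sunday — that's 2060's doomsday.
In May the doomsday date is May 9.
May 22 is 13 days after May 9; 13 mod 7 = 6, so Sunday + 6 = Saturday.
361 mod 7 = 4, so 361 days after a Saturday is Saturday + 4 = Wednesday.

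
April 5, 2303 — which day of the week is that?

Doomsday rule: the anchor day for the 2300s is Wednesday. For year 03: 3÷12 = 0 r 3, and 3÷4 = 0, so 0+3+0 = 3.
Wednesday + 3 ≡ Saturday — that's 2303's doomsday.
In April the doomsday date is Apr 4.
Apr 5 is 1 day after Apr 4; 1 mod 7 = 1, so Saturday + 1 = Sunday.

Sunday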